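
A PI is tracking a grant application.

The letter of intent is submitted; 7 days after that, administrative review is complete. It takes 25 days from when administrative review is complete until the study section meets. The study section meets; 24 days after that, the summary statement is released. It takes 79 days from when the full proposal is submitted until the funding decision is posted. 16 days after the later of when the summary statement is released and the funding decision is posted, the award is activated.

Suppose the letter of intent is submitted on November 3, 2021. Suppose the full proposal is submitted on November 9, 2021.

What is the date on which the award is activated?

February 12, 2022

The letter of intent is submitted: Nov 3, 2021.
Administrative review is complete: Nov 3, 2021 + 7 days = Nov 10, 2021.
The study section meets: Nov 10, 2021 + 25 days = Dec 5, 2021.
The summary statement is released: Dec 5, 2021 + 24 days = Dec 29, 2021.
The full proposal is submitted: Nov 9, 2021.
The funding decision is posted: Nov 9, 2021 + 79 days = Jan 27, 2022.
Both prerequisites met — the summary statement is released (Dec 29, 2021), the funding decision is posted (Jan 27, 2022); the later is Jan 27, 2022.
The award is activated: Jan 27, 2022 + 16 days = Feb 12, 2022.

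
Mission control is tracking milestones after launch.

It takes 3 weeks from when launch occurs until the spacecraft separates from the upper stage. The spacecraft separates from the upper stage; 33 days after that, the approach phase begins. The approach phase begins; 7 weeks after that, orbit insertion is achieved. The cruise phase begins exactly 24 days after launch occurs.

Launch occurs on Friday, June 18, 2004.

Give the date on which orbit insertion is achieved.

Wednesday, September 29, 2004

Launch occurs: Jun 18, 2004.
The spacecraft separates from the upper stage: Jun 18, 2004 + 3 weeks = Jul 9, 2004.
The approach phase begins: Jul 9, 2004 + 33 days = Aug 11, 2004.
Orbit insertion is achieved: Aug 11, 2004 + 7 weeks = Sep 29, 2004.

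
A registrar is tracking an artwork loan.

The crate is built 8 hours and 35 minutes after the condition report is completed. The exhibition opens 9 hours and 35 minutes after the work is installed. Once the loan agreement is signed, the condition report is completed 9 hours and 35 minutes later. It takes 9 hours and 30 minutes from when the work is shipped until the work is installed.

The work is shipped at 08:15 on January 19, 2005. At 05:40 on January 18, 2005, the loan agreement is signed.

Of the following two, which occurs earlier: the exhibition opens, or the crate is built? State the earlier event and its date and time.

The work is shipped: 08:15 Jan 19, 2005.
The work is installed: 08:15 Jan 19, 2005 + 9h30m = 17:45 Jan 19, 2005.
The exhibition opens: 17:45 Jan 19, 2005 + 9h35m = 03:20 Jan 20, 2005.
The loan agreement is signed: 05:40 Jan 18, 2005.
The condition report is completed: 05:40 Jan 18, 2005 + 9h35m = 15:15 Jan 18, 2005.
The crate is built: 15:15 Jan 18, 2005 + 8h35m = 23:50 Jan 18, 2005.
Comparing: the exhibition opens at 03:20 Jan 20, 2005 vs the crate is built at 23:50 Jan 18, 2005. Earlier: the crate is built.

The crate is built — 23:50 on January 18, 2005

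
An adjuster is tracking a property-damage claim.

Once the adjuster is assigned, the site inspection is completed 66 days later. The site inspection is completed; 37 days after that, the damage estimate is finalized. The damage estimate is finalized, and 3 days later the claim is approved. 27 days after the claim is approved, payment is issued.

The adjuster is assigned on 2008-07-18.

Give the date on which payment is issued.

The adjuster is assigned: Jul 18, 2008.
The site inspection is completed: Jul 18, 2008 + 66 days = Sep 22, 2008.
The damage estimate is finalized: Sep 22, 2008 + 37 days = Oct 29, 2008.
The claim is approved: Oct 29, 2008 + 3 days = Nov 1, 2008.
Payment is issued: Nov 1, 2008 + 27 days = Nov 28, 2008.

2008-11-28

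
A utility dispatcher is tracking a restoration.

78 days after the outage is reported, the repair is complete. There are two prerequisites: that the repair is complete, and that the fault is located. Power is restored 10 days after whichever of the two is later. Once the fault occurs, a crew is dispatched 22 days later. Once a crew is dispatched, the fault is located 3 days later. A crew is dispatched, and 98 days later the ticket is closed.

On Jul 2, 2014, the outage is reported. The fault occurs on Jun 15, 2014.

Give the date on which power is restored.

The outage is reported: Jul 2, 2014.
The repair is complete: Jul 2, 2014 + 78 days = Sep 18, 2014.
The fault occurs: Jun 15, 2014.
A crew is dispatched: Jun 15, 2014 + 22 days = Jul 7, 2014.
The fault is located: Jul 7, 2014 + 3 days = Jul 10, 2014.
Both prerequisites met — the repair is complete (Sep 18, 2014), the fault is located (Jul 10, 2014); the later is Sep 18, 2014.
Power is restored: Sep 18, 2014 + 10 days = Sep 28, 2014.

Sep 28, 2014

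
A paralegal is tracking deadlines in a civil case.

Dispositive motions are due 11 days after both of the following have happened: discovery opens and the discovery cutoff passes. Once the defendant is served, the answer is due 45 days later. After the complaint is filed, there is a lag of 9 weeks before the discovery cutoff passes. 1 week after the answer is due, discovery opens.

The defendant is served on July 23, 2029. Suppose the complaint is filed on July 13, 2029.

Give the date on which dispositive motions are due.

September 25, 2029

The defendant is served: Jul 23, 2029.
The answer is due: Jul 23, 2029 + 45 days = Sep 6, 2029.
Discovery opens: Sep 6, 2029 + 1 week = Sep 13, 2029.
The complaint is filed: Jul 13, 2029.
The discovery cutoff passes: Jul 13, 2029 + 9 weeks = Sep 14, 2029.
Both prerequisites met — discovery opens (Sep 13, 2029), the discovery cutoff passes (Sep 14, 2029); the later is Sep 14, 2029.
Dispositive motions are due: Sep 14, 2029 + 11 days = Sep 25, 2029.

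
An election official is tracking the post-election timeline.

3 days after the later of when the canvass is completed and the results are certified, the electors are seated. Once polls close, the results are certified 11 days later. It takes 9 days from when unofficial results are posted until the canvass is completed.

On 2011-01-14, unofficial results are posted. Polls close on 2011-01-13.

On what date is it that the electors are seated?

Unofficial results are posted: Jan 14, 2011.
The canvass is completed: Jan 14, 2011 + 9 days = Jan 23, 2011.
Polls close: Jan 13, 2011.
The results are certified: Jan 13, 2011 + 11 days = Jan 24, 2011.
Both prerequisites met — the canvass is completed (Jan 23, 2011), the results are certified (Jan 24, 2011); the later is Jan 24, 2011.
The electors are seated: Jan 24, 2011 + 3 days = Jan 27, 2011.

2011-01-27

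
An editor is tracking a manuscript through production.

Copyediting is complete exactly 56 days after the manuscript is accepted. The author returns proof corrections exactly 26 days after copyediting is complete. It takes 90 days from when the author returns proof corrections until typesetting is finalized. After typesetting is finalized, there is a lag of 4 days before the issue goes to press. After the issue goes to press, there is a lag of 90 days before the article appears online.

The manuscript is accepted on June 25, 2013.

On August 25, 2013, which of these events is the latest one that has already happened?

The manuscript is accepted: Jun 25, 2013.
Copyediting is complete: Jun 25, 2013 + 56 days = Aug 20, 2013.
The author returns proof corrections: Aug 20, 2013 + 26 days = Sep 15, 2013.
Typesetting is finalized: Sep 15, 2013 + 90 days = Dec 14, 2013.
The issue goes to press: Dec 14, 2013 + 4 days = Dec 18, 2013.
The article appears online: Dec 18, 2013 + 90 days = Mar 18, 2014.
Aug 25, 2013 falls between when copyediting is complete (Aug 20, 2013) and when the author returns proof corrections (Sep 15, 2013).

Copyediting is complete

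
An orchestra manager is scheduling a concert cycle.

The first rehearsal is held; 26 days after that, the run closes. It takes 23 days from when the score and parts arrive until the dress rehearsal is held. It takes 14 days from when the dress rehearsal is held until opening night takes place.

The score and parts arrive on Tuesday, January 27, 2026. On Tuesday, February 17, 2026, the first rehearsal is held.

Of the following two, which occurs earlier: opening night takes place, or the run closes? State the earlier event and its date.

The score and parts arrive: Jan 27, 2026.
The dress rehearsal is held: Jan 27, 2026 + 23 days = Feb 19, 2026.
Opening night takes place: Feb 19, 2026 + 14 days = Mar 5, 2026.
The first rehearsal is held: Feb 17, 2026.
The run closes: Feb 17, 2026 + 26 days = Mar 15, 2026.
Comparing: opening night takes place on Mar 5, 2026 vs the run closes on Mar 15, 2026. Earlier: opening night takes place.

Opening night takes place — Thursday, March 5, 2026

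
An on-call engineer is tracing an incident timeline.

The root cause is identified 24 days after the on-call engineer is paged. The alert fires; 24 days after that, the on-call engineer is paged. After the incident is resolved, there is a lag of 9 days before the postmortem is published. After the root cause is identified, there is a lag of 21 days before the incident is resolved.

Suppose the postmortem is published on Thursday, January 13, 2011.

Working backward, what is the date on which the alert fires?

Wednesday, October 27, 2010

The postmortem is published: Jan 13, 2011.
The incident is resolved: Jan 13, 2011 − 9 days = Jan 4, 2011.
The root cause is identified: Jan 4, 2011 − 21 days = Dec 14, 2010.
The on-call engineer is paged: Dec 14, 2010 − 24 days = Nov 20, 2010.
The alert fires: Nov 20, 2010 − 24 days = Oct 27, 2010.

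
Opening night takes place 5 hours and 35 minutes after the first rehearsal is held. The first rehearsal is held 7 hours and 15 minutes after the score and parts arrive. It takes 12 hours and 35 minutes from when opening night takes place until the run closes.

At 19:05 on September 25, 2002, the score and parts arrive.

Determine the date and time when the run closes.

20:30 on September 26, 2002

The score and parts arrive: 19:05 Sep 25, 2002.
The first rehearsal is held: 19:05 Sep 25, 2002 + 7h15m = 02:20 Sep 26, 2002.
Opening night takes place: 02:20 Sep 26, 2002 + 5h35m = 07:55 Sep 26, 2002.
The run closes: 07:55 Sep 26, 2002 + 12h35m = 20:30 Sep 26, 2002.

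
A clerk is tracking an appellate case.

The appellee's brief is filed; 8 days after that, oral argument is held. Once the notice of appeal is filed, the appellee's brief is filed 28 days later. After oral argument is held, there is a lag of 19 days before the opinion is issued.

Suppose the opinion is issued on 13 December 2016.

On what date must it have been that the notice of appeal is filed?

The opinion is issued: Dec 13, 2016.
Oral argument is held: Dec 13, 2016 − 19 days = Nov 24, 2016.
The appellee's brief is filed: Nov 24, 2016 − 8 days = Nov 16, 2016.
The notice of appeal is filed: Nov 16, 2016 − 28 days = Oct 19, 2016.

19 October 2016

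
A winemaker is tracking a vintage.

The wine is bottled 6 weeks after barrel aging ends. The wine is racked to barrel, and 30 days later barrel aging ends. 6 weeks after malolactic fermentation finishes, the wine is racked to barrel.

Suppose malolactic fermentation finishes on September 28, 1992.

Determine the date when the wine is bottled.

January 20, 1993

Malolactic fermentation finishes: Sep 28, 1992.
The wine is racked to barrel: Sep 28, 1992 + 6 weeks = Nov 9, 1992.
Barrel aging ends: Nov 9, 1992 + 30 days = Dec 9, 1992.
The wine is bottled: Dec 9, 1992 + 6 weeks = Jan 20, 1993.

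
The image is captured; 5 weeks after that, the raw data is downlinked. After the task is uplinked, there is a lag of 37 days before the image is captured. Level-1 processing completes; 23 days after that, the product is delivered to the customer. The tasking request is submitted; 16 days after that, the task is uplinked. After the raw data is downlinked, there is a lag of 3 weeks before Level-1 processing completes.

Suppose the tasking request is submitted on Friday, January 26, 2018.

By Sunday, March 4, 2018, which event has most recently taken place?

The task is uplinked

The tasking request is submitted: Jan 26, 2018.
The task is uplinked: Jan 26, 2018 + 16 days = Feb 11, 2018.
The image is captured: Feb 11, 2018 + 37 days = Mar 20, 2018.
The raw data is downlinked: Mar 20, 2018 + 5 weeks = Apr 24, 2018.
Level-1 processing completes: Apr 24, 2018 + 3 weeks = May 15, 2018.
The product is delivered to the customer: May 15, 2018 + 23 days = Jun 7, 2018.
Mar 4, 2018 falls between when the task is uplinked (Feb 11, 2018) and when the image is captured (Mar 20, 2018).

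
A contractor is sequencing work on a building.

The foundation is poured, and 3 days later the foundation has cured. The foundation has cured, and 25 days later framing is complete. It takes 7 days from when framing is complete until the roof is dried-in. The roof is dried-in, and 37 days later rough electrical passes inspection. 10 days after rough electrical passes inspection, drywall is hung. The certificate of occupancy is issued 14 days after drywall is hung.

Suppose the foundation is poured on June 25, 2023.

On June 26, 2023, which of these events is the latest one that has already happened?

The foundation is poured: Jun 25, 2023.
The foundation has cured: Jun 25, 2023 + 3 days = Jun 28, 2023.
Framing is complete: Jun 28, 2023 + 25 days = Jul 23, 2023.
The roof is dried-in: Jul 23, 2023 + 7 days = Jul 30, 2023.
Rough electrical passes inspection: Jul 30, 2023 + 37 days = Sep 5, 2023.
Drywall is hung: Sep 5, 2023 + 10 days = Sep 15, 2023.
The certificate of occupancy is issued: Sep 15, 2023 + 14 days = Sep 29, 2023.
Jun 26, 2023 falls between when the foundation is poured (Jun 25, 2023) and when the foundation has cured (Jun 28, 2023).

The foundation is poured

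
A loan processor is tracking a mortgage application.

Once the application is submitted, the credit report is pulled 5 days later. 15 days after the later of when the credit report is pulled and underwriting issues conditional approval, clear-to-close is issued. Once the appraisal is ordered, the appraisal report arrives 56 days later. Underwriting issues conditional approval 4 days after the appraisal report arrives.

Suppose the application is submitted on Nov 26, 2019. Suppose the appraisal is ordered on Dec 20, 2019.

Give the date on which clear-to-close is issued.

The application is submitted: Nov 26, 2019.
The credit report is pulled: Nov 26, 2019 + 5 days = Dec 1, 2019.
The appraisal is ordered: Dec 20, 2019.
The appraisal report arrives: Dec 20, 2019 + 56 days = Feb 14, 2020.
Underwriting issues conditional approval: Feb 14, 2020 + 4 days = Feb 18, 2020.
Both prerequisites met — the credit report is pulled (Dec 1, 2019), underwriting issues conditional approval (Feb 18, 2020); the later is Feb 18, 2020.
Clear-to-close is issued: Feb 18, 2020 + 15 days = Mar 4, 2020.

Mar 4, 2020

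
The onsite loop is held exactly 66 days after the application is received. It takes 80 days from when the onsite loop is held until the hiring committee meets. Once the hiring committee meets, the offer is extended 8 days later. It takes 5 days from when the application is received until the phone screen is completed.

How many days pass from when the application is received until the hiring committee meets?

146 days

Causal path: the application is received → the onsite loop is held → the hiring committee meets.
Total delay along the path: 66 + 80 = 146 days.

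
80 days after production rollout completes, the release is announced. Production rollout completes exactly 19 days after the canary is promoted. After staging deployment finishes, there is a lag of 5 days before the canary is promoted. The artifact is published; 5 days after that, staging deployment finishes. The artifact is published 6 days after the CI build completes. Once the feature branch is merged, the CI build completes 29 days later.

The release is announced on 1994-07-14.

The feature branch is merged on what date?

The release is announced: Jul 14, 1994.
Production rollout completes: Jul 14, 1994 − 80 days = Apr 25, 1994.
The canary is promoted: Apr 25, 1994 − 19 days = Apr 6, 1994.
Staging deployment finishes: Apr 6, 1994 − 5 days = Apr 1, 1994.
The artifact is published: Apr 1, 1994 − 5 days = Mar 27, 1994.
The CI build completes: Mar 27, 1994 − 6 days = Mar 21, 1994.
The feature branch is merged: Mar 21, 1994 − 29 days = Feb 20, 1994.

1994-02-20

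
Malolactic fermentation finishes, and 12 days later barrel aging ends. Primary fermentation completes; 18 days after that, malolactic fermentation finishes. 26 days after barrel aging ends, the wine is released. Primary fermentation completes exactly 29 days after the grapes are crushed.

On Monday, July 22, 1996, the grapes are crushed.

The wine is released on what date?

The grapes are crushed: Jul 22, 1996.
Primary fermentation completes: Jul 22, 1996 + 29 days = Aug 20, 1996.
Malolactic fermentation finishes: Aug 20, 1996 + 18 days = Sep 7, 1996.
Barrel aging ends: Sep 7, 1996 + 12 days = Sep 19, 1996.
The wine is released: Sep 19, 1996 + 26 days = Oct 15, 1996.

Tuesday, October 15, 1996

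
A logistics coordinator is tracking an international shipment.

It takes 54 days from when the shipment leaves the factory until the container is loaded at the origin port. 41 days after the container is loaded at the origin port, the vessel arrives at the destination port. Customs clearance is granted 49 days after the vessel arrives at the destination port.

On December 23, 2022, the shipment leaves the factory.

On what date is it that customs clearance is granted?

The shipment leaves the factory: Dec 23, 2022.
The container is loaded at the origin port: Dec 23, 2022 + 54 days = Feb 15, 2023.
The vessel arrives at the destination port: Feb 15, 2023 + 41 days = Mar 28, 2023.
Customs clearance is granted: Mar 28, 2023 + 49 days = May 16, 2023.

May 16, 2023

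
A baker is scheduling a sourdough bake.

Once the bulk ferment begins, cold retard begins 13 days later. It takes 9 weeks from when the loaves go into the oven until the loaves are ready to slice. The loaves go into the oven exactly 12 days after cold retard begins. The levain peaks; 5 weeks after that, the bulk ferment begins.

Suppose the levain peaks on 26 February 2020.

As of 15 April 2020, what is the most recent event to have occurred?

Cold retard begins

The levain peaks: Feb 26, 2020.
The bulk ferment begins: Feb 26, 2020 + 5 weeks = Apr 1, 2020.
Cold retard begins: Apr 1, 2020 + 13 days = Apr 14, 2020.
The loaves go into the oven: Apr 14, 2020 + 12 days = Apr 26, 2020.
The loaves are ready to slice: Apr 26, 2020 + 9 weeks = Jun 28, 2020.
Apr 15, 2020 falls between when cold retard begins (Apr 14, 2020) and when the loaves go into the oven (Apr 26, 2020).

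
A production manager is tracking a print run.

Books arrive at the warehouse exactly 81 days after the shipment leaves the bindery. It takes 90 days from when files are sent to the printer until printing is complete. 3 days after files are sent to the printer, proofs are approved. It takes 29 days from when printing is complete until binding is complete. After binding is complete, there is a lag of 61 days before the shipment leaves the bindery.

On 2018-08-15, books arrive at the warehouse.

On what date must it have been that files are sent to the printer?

2017-11-27

Books arrive at the warehouse: Aug 15, 2018.
The shipment leaves the bindery: Aug 15, 2018 − 81 days = May 26, 2018.
Binding is complete: May 26, 2018 − 61 days = Mar 26, 2018.
Printing is complete: Mar 26, 2018 − 29 days = Feb 25, 2018.
Files are sent to the printer: Feb 25, 2018 − 90 days = Nov 27, 2017.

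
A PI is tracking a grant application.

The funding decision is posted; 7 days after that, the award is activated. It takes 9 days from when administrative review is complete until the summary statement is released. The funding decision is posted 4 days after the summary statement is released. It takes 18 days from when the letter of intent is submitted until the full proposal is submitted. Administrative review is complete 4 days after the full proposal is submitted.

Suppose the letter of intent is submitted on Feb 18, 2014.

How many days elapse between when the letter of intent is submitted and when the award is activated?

42 days

Causal path: the letter of intent is submitted → the full proposal is submitted → administrative review is complete → the summary statement is released → the funding decision is posted → the award is activated.
Total delay along the path: 18 + 4 + 9 + 4 + 7 = 42 days.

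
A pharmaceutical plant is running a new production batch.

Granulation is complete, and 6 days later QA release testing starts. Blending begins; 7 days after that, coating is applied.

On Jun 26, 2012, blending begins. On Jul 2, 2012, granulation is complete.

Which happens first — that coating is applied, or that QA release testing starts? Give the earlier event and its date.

Blending begins: Jun 26, 2012.
Coating is applied: Jun 26, 2012 + 7 days = Jul 3, 2012.
Granulation is complete: Jul 2, 2012.
QA release testing starts: Jul 2, 2012 + 6 days = Jul 8, 2012.
Comparing: coating is applied on Jul 3, 2012 vs QA release testing starts on Jul 8, 2012. Earlier: coating is applied.

Coating is applied — Jul 3, 2012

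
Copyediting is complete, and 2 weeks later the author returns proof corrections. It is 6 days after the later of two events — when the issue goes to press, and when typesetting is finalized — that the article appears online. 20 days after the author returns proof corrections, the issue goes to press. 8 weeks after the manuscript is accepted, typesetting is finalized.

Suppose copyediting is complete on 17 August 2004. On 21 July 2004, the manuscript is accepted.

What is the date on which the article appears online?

26 September 2004

Copyediting is complete: Aug 17, 2004.
The author returns proof corrections: Aug 17, 2004 + 2 weeks = Aug 31, 2004.
The issue goes to press: Aug 31, 2004 + 20 days = Sep 20, 2004.
The manuscript is accepted: Jul 21, 2004.
Typesetting is finalized: Jul 21, 2004 + 8 weeks = Sep 15, 2004.
Both prerequisites met — the issue goes to press (Sep 20, 2004), typesetting is finalized (Sep 15, 2004); the later is Sep 20, 2004.
The article appears online: Sep 20, 2004 + 6 days = Sep 26, 2004.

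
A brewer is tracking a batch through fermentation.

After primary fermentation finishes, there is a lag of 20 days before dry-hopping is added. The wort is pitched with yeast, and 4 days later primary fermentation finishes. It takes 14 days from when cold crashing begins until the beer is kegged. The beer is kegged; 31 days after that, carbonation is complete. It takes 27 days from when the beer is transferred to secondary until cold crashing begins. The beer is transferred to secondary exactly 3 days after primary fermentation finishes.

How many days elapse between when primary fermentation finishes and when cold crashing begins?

Causal path: primary fermentation finishes → the beer is transferred to secondary → cold crashing begins.
Total delay along the path: 3 + 27 = 30 days.

30 days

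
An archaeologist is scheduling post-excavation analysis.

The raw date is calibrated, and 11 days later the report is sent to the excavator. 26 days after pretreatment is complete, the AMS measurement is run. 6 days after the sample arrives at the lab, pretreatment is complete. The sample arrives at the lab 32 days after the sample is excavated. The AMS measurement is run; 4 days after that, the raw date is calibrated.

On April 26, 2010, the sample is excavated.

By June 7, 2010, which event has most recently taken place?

Pretreatment is complete

The sample is excavated: Apr 26, 2010.
The sample arrives at the lab: Apr 26, 2010 + 32 days = May 28, 2010.
Pretreatment is complete: May 28, 2010 + 6 days = Jun 3, 2010.
The AMS measurement is run: Jun 3, 2010 + 26 days = Jun 29, 2010.
The raw date is calibrated: Jun 29, 2010 + 4 days = Jul 3, 2010.
The report is sent to the excavator: Jul 3, 2010 + 11 days = Jul 14, 2010.
Jun 7, 2010 falls between when pretreatment is complete (Jun 3, 2010) and when the AMS measurement is run (Jun 29, 2010).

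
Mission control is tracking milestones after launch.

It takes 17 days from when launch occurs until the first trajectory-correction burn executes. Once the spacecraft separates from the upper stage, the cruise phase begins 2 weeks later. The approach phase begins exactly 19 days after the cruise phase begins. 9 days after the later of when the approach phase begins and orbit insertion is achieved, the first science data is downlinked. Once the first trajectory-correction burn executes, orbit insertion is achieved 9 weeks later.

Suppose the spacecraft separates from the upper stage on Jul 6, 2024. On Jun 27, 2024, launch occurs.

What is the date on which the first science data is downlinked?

The spacecraft separates from the upper stage: Jul 6, 2024.
The cruise phase begins: Jul 6, 2024 + 2 weeks = Jul 20, 2024.
The approach phase begins: Jul 20, 2024 + 19 days = Aug 8, 2024.
Launch occurs: Jun 27, 2024.
The first trajectory-correction burn executes: Jun 27, 2024 + 17 days = Jul 14, 2024.
Orbit insertion is achieved: Jul 14, 2024 + 9 weeks = Sep 15, 2024.
Both prerequisites met — the approach phase begins (Aug 8, 2024), orbit insertion is achieved (Sep 15, 2024); the later is Sep 15, 2024.
The first science data is downlinked: Sep 15, 2024 + 9 days = Sep 24, 2024.

Sep 24, 2024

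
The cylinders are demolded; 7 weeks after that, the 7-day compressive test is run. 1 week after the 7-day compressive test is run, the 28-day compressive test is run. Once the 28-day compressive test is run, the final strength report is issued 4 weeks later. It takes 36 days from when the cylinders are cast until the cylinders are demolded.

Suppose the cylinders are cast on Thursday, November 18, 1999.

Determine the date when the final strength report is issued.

Friday, March 17, 2000

The cylinders are cast: Nov 18, 1999.
The cylinders are demolded: Nov 18, 1999 + 36 days = Dec 24, 1999.
The 7-day compressive test is run: Dec 24, 1999 + 7 weeks = Feb 11, 2000.
The 28-day compressive test is run: Feb 11, 2000 + 1 week = Feb 18, 2000.
The final strength report is issued: Feb 18, 2000 + 4 weeks = Mar 17, 2000.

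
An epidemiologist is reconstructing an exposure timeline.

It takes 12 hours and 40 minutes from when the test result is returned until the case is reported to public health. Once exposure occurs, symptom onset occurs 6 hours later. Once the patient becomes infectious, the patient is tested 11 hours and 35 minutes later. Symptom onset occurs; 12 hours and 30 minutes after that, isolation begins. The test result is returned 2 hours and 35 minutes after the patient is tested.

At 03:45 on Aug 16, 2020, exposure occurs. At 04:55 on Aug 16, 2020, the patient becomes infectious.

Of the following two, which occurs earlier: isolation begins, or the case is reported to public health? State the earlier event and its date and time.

Exposure occurs: 03:45 Aug 16, 2020.
Symptom onset occurs: 03:45 Aug 16, 2020 + 6h = 09:45 Aug 16, 2020.
Isolation begins: 09:45 Aug 16, 2020 + 12h30m = 22:15 Aug 16, 2020.
The patient becomes infectious: 04:55 Aug 16, 2020.
The patient is tested: 04:55 Aug 16, 2020 + 11h35m = 16:30 Aug 16, 2020.
The test result is returned: 16:30 Aug 16, 2020 + 2h35m = 19:05 Aug 16, 2020.
The case is reported to public health: 19:05 Aug 16, 2020 + 12h40m = 07:45 Aug 17, 2020.
Comparing: isolation begins at 22:15 Aug 16, 2020 vs the case is reported to public health at 07:45 Aug 17, 2020. Earlier: isolation begins.

Isolation begins — 22:15 on Aug 16, 2020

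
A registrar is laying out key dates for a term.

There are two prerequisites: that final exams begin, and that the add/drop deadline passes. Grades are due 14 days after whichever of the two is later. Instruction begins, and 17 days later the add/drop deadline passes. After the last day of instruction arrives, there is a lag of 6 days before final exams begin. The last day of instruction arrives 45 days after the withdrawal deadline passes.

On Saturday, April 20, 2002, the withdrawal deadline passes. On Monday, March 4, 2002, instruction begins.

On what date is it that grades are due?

The withdrawal deadline passes: Apr 20, 2002.
The last day of instruction arrives: Apr 20, 2002 + 45 days = Jun 4, 2002.
Final exams begin: Jun 4, 2002 + 6 days = Jun 10, 2002.
Instruction begins: Mar 4, 2002.
The add/drop deadline passes: Mar 4, 2002 + 17 days = Mar 21, 2002.
Both prerequisites met — final exams begin (Jun 10, 2002), the add/drop deadline passes (Mar 21, 2002); the later is Jun 10, 2002.
Grades are due: Jun 10, 2002 + 14 days = Jun 24, 2002.

Monday, June 24, 2002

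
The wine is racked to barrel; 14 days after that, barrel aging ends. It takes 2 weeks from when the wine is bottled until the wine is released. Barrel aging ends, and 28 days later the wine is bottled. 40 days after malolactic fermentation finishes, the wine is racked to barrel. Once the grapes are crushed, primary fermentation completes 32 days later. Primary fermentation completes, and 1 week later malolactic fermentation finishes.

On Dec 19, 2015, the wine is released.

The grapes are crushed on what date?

Aug 6, 2015

The wine is released: Dec 19, 2015.
The wine is bottled: Dec 19, 2015 − 2 weeks = Dec 5, 2015.
Barrel aging ends: Dec 5, 2015 − 28 days = Nov 7, 2015.
The wine is racked to barrel: Nov 7, 2015 − 14 days = Oct 24, 2015.
Malolactic fermentation finishes: Oct 24, 2015 − 40 days = Sep 14, 2015.
Primary fermentation completes: Sep 14, 2015 − 1 week = Sep 7, 2015.
The grapes are crushed: Sep 7, 2015 − 32 days = Aug 6, 2015.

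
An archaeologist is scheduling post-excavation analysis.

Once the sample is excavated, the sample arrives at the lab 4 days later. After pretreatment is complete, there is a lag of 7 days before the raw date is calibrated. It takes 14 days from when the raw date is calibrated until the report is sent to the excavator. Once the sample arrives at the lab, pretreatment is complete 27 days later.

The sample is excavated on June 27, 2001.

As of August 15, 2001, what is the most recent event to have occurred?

The raw date is calibrated

The sample is excavated: Jun 27, 2001.
The sample arrives at the lab: Jun 27, 2001 + 4 days = Jul 1, 2001.
Pretreatment is complete: Jul 1, 2001 + 27 days = Jul 28, 2001.
The raw date is calibrated: Jul 28, 2001 + 7 days = Aug 4, 2001.
The report is sent to the excavator: Aug 4, 2001 + 14 days = Aug 18, 2001.
Aug 15, 2001 falls between when the raw date is calibrated (Aug 4, 2001) and when the report is sent to the excavator (Aug 18, 2001).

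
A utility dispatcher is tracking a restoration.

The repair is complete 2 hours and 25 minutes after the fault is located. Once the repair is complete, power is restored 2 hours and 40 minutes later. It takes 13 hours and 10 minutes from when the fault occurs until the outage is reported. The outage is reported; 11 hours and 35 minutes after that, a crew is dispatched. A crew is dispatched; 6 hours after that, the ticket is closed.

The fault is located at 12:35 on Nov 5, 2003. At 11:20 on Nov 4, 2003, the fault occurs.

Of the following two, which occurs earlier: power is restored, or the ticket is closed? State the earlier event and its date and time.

The fault is located: 12:35 Nov 5, 2003.
The repair is complete: 12:35 Nov 5, 2003 + 2h25m = 15:00 Nov 5, 2003.
Power is restored: 15:00 Nov 5, 2003 + 2h40m = 17:40 Nov 5, 2003.
The fault occurs: 11:20 Nov 4, 2003.
The outage is reported: 11:20 Nov 4, 2003 + 13h10m = 00:30 Nov 5, 2003.
A crew is dispatched: 00:30 Nov 5, 2003 + 11h35m = 12:05 Nov 5, 2003.
The ticket is closed: 12:05 Nov 5, 2003 + 6h = 18:05 Nov 5, 2003.
Comparing: power is restored at 17:40 Nov 5, 2003 vs the ticket is closed at 18:05 Nov 5, 2003. Earlier: power is restored.

Power is restored — 17:40 on Nov 5, 2003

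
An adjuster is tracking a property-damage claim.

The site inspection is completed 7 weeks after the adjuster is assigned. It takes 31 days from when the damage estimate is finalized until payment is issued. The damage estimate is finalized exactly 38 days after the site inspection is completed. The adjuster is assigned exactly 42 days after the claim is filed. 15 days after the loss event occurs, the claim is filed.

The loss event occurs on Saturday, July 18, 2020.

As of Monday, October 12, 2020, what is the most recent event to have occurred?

The loss event occurs: Jul 18, 2020.
The claim is filed: Jul 18, 2020 + 15 days = Aug 2, 2020.
The adjuster is assigned: Aug 2, 2020 + 42 days = Sep 13, 2020.
The site inspection is completed: Sep 13, 2020 + 7 weeks = Nov 1, 2020.
The damage estimate is finalized: Nov 1, 2020 + 38 days = Dec 9, 2020.
Payment is issued: Dec 9, 2020 + 31 days = Jan 9, 2021.
Oct 12, 2020 falls between when the adjuster is assigned (Sep 13, 2020) and when the site inspection is completed (Nov 1, 2020).

The adjuster is assigned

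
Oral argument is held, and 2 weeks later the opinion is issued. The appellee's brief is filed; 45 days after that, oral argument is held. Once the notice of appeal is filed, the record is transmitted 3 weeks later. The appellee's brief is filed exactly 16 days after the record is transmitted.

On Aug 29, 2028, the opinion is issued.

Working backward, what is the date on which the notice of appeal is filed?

May 25, 2028

The opinion is issued: Aug 29, 2028.
Oral argument is held: Aug 29, 2028 − 2 weeks = Aug 15, 2028.
The appellee's brief is filed: Aug 15, 2028 − 45 days = Jul 1, 2028.
The record is transmitted: Jul 1, 2028 − 16 days = Jun 15, 2028.
The notice of appeal is filed: Jun 15, 2028 − 3 weeks = May 25, 2028.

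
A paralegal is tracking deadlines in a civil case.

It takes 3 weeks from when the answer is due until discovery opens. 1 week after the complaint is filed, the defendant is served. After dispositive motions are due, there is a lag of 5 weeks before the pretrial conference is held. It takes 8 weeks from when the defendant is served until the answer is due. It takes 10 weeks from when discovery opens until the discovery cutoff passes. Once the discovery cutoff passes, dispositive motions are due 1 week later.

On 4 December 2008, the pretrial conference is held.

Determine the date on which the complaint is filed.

22 May 2008

The pretrial conference is held: Dec 4, 2008.
Dispositive motions are due: Dec 4, 2008 − 5 weeks = Oct 30, 2008.
The discovery cutoff passes: Oct 30, 2008 − 1 week = Oct 23, 2008.
Discovery opens: Oct 23, 2008 − 10 weeks = Aug 14, 2008.
The answer is due: Aug 14, 2008 − 3 weeks = Jul 24, 2008.
The defendant is served: Jul 24, 2008 − 8 weeks = May 29, 2008.
The complaint is filed: May 29, 2008 − 1 week = May 22, 2008.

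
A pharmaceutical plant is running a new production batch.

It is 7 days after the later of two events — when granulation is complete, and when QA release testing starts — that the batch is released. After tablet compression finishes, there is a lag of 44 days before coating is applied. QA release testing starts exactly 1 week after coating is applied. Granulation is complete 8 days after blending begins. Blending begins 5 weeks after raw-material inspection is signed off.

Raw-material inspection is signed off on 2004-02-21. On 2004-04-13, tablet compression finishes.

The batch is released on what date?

2004-06-10

Raw-material inspection is signed off: Feb 21, 2004.
Blending begins: Feb 21, 2004 + 5 weeks = Mar 27, 2004.
Granulation is complete: Mar 27, 2004 + 8 days = Apr 4, 2004.
Tablet compression finishes: Apr 13, 2004.
Coating is applied: Apr 13, 2004 + 44 days = May 27, 2004.
QA release testing starts: May 27, 2004 + 1 week = Jun 3, 2004.
Both prerequisites met — granulation is complete (Apr 4, 2004), QA release testing starts (Jun 3, 2004); the later is Jun 3, 2004.
The batch is released: Jun 3, 2004 + 7 days = Jun 10, 2004.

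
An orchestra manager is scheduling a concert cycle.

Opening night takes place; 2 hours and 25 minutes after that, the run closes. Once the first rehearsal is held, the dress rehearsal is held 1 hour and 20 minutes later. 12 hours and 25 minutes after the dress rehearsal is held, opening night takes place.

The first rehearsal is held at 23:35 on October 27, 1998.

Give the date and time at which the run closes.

15:45 on October 28, 1998

The first rehearsal is held: 23:35 Oct 27, 1998.
The dress rehearsal is held: 23:35 Oct 27, 1998 + 1h20m = 00:55 Oct 28, 1998.
Opening night takes place: 00:55 Oct 28, 1998 + 12h25m = 13:20 Oct 28, 1998.
The run closes: 13:20 Oct 28, 1998 + 2h25m = 15:45 Oct 28, 1998.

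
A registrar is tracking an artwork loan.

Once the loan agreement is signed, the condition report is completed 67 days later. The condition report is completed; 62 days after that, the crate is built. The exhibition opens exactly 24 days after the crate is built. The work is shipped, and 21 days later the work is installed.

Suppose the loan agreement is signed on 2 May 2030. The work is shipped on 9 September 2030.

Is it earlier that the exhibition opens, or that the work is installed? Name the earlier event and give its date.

The work is installed — 30 September 2030

The loan agreement is signed: May 2, 2030.
The condition report is completed: May 2, 2030 + 67 days = Jul 8, 2030.
The crate is built: Jul 8, 2030 + 62 days = Sep 8, 2030.
The exhibition opens: Sep 8, 2030 + 24 days = Oct 2, 2030.
The work is shipped: Sep 9, 2030.
The work is installed: Sep 9, 2030 + 21 days = Sep 30, 2030.
Comparing: the exhibition opens on Oct 2, 2030 vs the work is installed on Sep 30, 2030. Earlier: the work is installed.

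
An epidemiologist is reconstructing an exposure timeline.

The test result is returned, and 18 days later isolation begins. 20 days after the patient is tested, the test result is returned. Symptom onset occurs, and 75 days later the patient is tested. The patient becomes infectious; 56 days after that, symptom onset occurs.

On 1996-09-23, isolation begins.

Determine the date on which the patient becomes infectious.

Isolation begins: Sep 23, 1996.
The test result is returned: Sep 23, 1996 − 18 days = Sep 5, 1996.
The patient is tested: Sep 5, 1996 − 20 days = Aug 16, 1996.
Symptom onset occurs: Aug 16, 1996 − 75 days = Jun 2, 1996.
The patient becomes infectious: Jun 2, 1996 − 56 days = Apr 7, 1996.

1996-04-07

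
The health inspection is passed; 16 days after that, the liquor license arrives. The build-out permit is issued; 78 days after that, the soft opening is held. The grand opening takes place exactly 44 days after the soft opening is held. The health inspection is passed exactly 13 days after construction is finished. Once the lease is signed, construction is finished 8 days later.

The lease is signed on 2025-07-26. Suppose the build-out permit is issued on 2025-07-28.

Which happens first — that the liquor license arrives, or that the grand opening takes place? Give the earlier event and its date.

The lease is signed: Jul 26, 2025.
Construction is finished: Jul 26, 2025 + 8 days = Aug 3, 2025.
The health inspection is passed: Aug 3, 2025 + 13 days = Aug 16, 2025.
The liquor license arrives: Aug 16, 2025 + 16 days = Sep 1, 2025.
The build-out permit is issued: Jul 28, 2025.
The soft opening is held: Jul 28, 2025 + 78 days = Oct 14, 2025.
The grand opening takes place: Oct 14, 2025 + 44 days = Nov 27, 2025.
Comparing: the liquor license arrives on Sep 1, 2025 vs the grand opening takes place on Nov 27, 2025. Earlier: the liquor license arrives.

The liquor license arrives — 2025-09-01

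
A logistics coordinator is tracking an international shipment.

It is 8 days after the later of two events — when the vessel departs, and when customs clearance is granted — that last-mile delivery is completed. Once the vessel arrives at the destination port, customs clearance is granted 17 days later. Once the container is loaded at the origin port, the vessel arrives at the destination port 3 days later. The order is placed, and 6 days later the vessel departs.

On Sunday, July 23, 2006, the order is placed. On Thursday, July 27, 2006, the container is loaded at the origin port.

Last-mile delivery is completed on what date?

The order is placed: Jul 23, 2006.
The vessel departs: Jul 23, 2006 + 6 days = Jul 29, 2006.
The container is loaded at the origin port: Jul 27, 2006.
The vessel arrives at the destination port: Jul 27, 2006 + 3 days = Jul 30, 2006.
Customs clearance is granted: Jul 30, 2006 + 17 days = Aug 16, 2006.
Both prerequisites met — the vessel departs (Jul 29, 2006), customs clearance is granted (Aug 16, 2006); the later is Aug 16, 2006.
Last-mile delivery is completed: Aug 16, 2006 + 8 days = Aug 24, 2006.

Thursday, August 24, 2006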